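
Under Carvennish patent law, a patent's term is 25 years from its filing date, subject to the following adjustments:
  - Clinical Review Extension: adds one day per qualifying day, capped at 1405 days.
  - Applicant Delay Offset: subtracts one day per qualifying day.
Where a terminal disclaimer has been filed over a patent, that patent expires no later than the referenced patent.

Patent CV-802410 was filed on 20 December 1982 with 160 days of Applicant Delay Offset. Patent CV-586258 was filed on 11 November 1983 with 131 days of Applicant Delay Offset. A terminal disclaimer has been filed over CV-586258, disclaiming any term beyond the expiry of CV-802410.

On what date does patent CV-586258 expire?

Natural term of CV-586258:
  Base: filing + 25 years → 11 November 2008.
  Applicant Delay Offset: −131 days → 3 July 2008.
Expiry of referenced patent CV-802410:
  Base: filing + 25 years → 20 December 2007.
  Applicant Delay Offset: −160 days → 13 July 2007.
Terminal disclaimer: CV-586258 expires on the earlier of 3 July 2008 and 13 July 2007.

July 13, 2007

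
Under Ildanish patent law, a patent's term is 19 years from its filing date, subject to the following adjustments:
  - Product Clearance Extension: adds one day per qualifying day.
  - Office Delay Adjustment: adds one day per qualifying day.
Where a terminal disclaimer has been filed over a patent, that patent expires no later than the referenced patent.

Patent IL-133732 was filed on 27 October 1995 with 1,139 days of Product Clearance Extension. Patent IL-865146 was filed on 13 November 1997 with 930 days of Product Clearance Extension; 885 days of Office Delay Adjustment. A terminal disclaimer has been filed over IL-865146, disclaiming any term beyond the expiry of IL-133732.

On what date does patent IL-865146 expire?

December 9, 2017

Natural term of IL-865146:
  Base: filing + 19 years → 13 November 2016.
  Product Clearance Extension: +930 days → 1 June 2019.
  Office Delay Adjustment: +885 days → 2 November 2021.
Expiry of referenced patent IL-133732:
  Base: filing + 19 years → 27 October 2014.
  Product Clearance Extension: +1139 days → 9 December 2017.
Terminal disclaimer: IL-865146 expires on the earlier of 2 November 2021 and 9 December 2017.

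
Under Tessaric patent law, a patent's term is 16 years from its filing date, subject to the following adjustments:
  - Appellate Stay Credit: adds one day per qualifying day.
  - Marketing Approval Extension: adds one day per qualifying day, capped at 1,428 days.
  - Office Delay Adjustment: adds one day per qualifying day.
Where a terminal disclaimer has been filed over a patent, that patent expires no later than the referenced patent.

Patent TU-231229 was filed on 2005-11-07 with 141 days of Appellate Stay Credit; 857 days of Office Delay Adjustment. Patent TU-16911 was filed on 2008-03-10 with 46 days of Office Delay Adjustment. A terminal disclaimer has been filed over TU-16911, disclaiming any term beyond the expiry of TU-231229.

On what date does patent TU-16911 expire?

Natural term of TU-16911:
  Base: filing + 16 years → 10 March 2024.
  Office Delay Adjustment: +46 days → 25 April 2024.
Expiry of referenced patent TU-231229:
  Base: filing + 16 years → 7 November 2021.
  Appellate Stay Credit: +141 days → 28 March 2022.
  Office Delay Adjustment: +857 days → 1 August 2024.
Terminal disclaimer: TU-16911 expires on the earlier of 25 April 2024 and 1 August 2024.

2024-04-25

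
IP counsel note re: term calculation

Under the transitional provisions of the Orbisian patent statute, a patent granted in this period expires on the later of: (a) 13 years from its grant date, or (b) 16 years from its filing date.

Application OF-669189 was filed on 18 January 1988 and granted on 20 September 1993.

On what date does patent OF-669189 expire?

(a) grant + 13 years → 20 September 2006.
(b) filing + 16 years → 18 January 2004.
Later of the two: 20 September 2006.

September 20, 2006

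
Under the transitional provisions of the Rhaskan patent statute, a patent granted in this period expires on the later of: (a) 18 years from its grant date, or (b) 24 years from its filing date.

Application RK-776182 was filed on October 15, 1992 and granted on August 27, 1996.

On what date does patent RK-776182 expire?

(a) grant + 18 years → 27 August 2014.
(b) filing + 24 years → 15 October 2016.
Later of the two: 15 October 2016.

October 15, 2016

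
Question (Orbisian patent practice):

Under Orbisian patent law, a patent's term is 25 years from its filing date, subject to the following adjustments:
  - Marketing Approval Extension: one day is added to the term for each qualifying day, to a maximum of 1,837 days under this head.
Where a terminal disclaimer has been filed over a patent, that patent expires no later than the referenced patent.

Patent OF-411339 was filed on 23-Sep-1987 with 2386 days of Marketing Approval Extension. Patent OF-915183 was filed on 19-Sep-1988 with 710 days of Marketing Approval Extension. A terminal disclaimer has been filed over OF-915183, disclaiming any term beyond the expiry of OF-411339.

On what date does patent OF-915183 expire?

Natural term of OF-915183:
  Base: filing + 25 years → 19 September 2013.
  Marketing Approval Extension: 710 days (within the 1837-day cap) → +710 days → 30 August 2015.
Expiry of referenced patent OF-411339:
  Base: filing + 25 years → 23 September 2012.
  Marketing Approval Extension: 2386 days claimed exceeds the 1837-day cap, so +1837 days → 4 October 2017.
Terminal disclaimer: OF-915183 expires on the earlier of 30 August 2015 and 4 October 2017.

2015-08-30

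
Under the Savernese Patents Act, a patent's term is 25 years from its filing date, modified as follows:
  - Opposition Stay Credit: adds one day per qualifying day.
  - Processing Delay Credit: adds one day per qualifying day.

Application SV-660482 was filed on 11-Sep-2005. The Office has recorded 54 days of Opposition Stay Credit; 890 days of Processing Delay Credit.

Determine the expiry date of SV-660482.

2033-04-12

Base term: filing date + 25 years → 11 September 2030.
Opposition Stay Credit: +54 days → 4 November 2030.
Processing Delay Credit: +890 days → 12 April 2033.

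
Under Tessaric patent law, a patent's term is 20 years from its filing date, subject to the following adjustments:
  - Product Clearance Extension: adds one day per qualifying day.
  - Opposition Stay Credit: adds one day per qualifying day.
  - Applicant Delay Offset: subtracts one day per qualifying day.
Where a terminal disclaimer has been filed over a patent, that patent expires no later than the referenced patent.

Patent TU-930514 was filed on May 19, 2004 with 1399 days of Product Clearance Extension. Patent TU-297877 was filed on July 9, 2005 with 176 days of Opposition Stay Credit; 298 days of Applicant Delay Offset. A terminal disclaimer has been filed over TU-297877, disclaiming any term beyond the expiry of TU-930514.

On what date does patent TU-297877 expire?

Natural term of TU-297877:
  Base: filing + 20 years → 9 July 2025.
  Opposition Stay Credit: +176 days → 1 January 2026.
  Applicant Delay Offset: −298 days → 9 March 2025.
Expiry of referenced patent TU-930514:
  Base: filing + 20 years → 19 May 2024.
  Product Clearance Extension: +1399 days → 18 March 2028.
Terminal disclaimer: TU-297877 expires on the earlier of 9 March 2025 and 18 March 2028.

2025-03-09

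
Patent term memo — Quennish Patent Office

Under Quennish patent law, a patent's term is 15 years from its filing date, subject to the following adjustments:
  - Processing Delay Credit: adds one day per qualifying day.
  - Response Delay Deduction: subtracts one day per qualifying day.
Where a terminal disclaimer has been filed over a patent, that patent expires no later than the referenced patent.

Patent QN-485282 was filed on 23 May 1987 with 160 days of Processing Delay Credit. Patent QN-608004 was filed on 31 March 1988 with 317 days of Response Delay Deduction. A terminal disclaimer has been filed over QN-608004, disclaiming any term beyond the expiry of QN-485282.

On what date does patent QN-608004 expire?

Natural term of QN-608004:
  Base: filing + 15 years → 31 March 2003.
  Response Delay Deduction: −317 days → 18 May 2002.
Expiry of referenced patent QN-485282:
  Base: filing + 15 years → 23 May 2002.
  Processing Delay Credit: +160 days → 30 October 2002.
Terminal disclaimer: QN-608004 expires on the earlier of 18 May 2002 and 30 October 2002.

2002-05-18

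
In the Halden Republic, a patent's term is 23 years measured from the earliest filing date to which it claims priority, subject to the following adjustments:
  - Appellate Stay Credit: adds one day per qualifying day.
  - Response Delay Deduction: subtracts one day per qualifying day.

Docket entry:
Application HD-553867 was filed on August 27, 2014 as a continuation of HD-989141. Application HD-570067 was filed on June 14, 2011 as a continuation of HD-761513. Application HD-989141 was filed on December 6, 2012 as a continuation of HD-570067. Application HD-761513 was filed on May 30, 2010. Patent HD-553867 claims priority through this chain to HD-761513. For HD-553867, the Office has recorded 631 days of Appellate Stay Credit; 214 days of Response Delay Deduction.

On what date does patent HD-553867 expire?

2034-07-21

Earliest priority filing: 30 May 2010.
Base term: 30 May 2010 + 23 years → 30 May 2033.
Appellate Stay Credit: +631 days → 20 February 2035.
Response Delay Deduction: −214 days → 21 July 2034.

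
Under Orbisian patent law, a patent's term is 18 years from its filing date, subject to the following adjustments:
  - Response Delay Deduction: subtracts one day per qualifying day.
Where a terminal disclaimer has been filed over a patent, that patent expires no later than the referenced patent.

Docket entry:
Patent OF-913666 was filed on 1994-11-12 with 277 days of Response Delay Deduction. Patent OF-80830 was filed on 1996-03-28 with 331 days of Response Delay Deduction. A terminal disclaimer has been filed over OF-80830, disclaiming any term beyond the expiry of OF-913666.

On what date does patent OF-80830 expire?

February 9, 2012

Natural term of OF-80830:
  Base: filing + 18 years → 28 March 2014.
  Response Delay Deduction: −331 days → 1 May 2013.
Expiry of referenced patent OF-913666:
  Base: filing + 18 years → 12 November 2012.
  Response Delay Deduction: −277 days → 9 February 2012.
Terminal disclaimer: OF-80830 expires on the earlier of 1 May 2013 and 9 February 2012.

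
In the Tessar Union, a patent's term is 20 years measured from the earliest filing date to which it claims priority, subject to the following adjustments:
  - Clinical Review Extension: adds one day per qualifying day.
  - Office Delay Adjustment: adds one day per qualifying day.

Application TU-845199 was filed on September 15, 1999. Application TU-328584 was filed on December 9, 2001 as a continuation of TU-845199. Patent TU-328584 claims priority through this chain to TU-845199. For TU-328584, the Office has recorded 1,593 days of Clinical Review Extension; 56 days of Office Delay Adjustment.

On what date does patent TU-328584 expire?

Earliest priority filing: 15 September 1999.
Base term: 15 September 1999 + 20 years → 15 September 2019.
Clinical Review Extension: +1593 days → 25 January 2024.
Office Delay Adjustment: +56 days → 21 March 2024.

March 21, 2024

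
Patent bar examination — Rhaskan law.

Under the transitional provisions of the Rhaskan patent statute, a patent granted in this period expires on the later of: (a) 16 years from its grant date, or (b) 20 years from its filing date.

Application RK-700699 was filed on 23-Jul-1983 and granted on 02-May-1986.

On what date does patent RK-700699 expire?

(a) grant + 16 years → 2 May 2002.
(b) filing + 20 years → 23 July 2003.
Later of the two: 23 July 2003.

2003-07-23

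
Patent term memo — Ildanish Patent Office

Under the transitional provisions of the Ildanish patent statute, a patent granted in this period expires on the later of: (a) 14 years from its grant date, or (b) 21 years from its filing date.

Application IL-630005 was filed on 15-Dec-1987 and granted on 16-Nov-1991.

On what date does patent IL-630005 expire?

(a) grant + 14 years → 16 November 2005.
(b) filing + 21 years → 15 December 2008.
Later of the two: 15 December 2008.

2008-12-15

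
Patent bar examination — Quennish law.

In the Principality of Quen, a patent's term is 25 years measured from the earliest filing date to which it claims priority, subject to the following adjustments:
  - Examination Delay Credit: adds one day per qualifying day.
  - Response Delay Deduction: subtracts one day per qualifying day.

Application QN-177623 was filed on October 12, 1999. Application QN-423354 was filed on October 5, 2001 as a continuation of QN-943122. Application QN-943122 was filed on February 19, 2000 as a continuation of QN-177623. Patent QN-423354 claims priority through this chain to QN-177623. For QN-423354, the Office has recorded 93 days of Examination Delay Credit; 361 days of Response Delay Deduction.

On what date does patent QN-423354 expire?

Earliest priority filing: 12 October 1999.
Base term: 12 October 1999 + 25 years → 12 October 2024.
Examination Delay Credit: +93 days → 13 January 2025.
Response Delay Deduction: −361 days → 18 January 2024.

2024-01-18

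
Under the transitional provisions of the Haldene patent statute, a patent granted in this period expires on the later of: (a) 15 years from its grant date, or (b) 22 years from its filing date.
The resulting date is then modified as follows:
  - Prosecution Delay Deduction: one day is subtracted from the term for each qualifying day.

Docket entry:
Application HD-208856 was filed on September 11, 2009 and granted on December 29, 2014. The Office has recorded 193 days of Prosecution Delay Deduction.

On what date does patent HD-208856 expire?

(a) grant + 15 years → 29 December 2029.
(b) filing + 22 years → 11 September 2031.
Later of the two: 11 September 2031.
Prosecution Delay Deduction: −193 days → 2 March 2031.

2031-03-02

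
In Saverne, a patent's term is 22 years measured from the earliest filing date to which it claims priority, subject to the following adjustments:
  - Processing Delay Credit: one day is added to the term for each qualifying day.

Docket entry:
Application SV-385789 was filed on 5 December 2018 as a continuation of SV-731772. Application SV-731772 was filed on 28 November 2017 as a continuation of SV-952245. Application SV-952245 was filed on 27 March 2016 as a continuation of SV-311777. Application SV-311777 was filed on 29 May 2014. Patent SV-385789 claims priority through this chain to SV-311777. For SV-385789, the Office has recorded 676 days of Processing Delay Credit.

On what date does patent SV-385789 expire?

April 5, 2038

Earliest priority filing: 29 May 2014.
Base term: 29 May 2014 + 22 years → 29 May 2036.
Processing Delay Credit: +676 days → 5 April 2038.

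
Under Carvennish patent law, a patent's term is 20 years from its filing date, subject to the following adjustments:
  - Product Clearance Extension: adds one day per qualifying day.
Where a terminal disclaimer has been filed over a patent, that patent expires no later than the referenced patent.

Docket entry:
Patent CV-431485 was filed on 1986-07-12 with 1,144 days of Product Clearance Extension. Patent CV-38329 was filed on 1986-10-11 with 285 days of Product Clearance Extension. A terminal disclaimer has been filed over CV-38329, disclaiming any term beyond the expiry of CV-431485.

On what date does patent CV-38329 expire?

Natural term of CV-38329:
  Base: filing + 20 years → 11 October 2006.
  Product Clearance Extension: +285 days → 23 July 2007.
Expiry of referenced patent CV-431485:
  Base: filing + 20 years → 12 July 2006.
  Product Clearance Extension: +1144 days → 29 August 2009.
Terminal disclaimer: CV-38329 expires on the earlier of 23 July 2007 and 29 August 2009.

July 23, 2007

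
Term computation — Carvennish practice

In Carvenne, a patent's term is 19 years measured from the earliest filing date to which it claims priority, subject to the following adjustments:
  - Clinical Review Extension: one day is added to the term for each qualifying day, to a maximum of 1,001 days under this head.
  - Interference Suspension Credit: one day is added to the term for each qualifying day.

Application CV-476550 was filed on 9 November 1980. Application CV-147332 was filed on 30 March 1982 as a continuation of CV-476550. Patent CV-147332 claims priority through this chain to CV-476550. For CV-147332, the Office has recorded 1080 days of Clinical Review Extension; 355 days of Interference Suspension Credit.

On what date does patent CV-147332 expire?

July 27, 2003

Earliest priority filing: 9 November 1980.
Base term: 9 November 1980 + 19 years → 9 November 1999.
Clinical Review Extension: 1080 days claimed exceeds the 1001-day cap, so +1001 days → 6 August 2002.
Interference Suspension Credit: +355 days → 27 July 2003.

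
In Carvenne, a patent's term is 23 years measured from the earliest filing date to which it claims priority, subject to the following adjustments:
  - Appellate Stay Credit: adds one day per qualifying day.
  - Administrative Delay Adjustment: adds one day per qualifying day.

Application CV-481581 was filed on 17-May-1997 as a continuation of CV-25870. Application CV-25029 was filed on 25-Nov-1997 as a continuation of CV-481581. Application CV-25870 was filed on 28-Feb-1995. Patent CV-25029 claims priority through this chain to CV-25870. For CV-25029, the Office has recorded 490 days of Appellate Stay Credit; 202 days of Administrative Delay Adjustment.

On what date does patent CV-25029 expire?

Earliest priority filing: 28 February 1995.
Base term: 28 February 1995 + 23 years → 28 February 2018.
Appellate Stay Credit: +490 days → 3 July 2019.
Administrative Delay Adjustment: +202 days → 21 January 2020.

2020-01-21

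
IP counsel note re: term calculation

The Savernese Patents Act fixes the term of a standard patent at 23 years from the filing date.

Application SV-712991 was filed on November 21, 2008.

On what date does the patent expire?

November 21, 2031

Filing date + 23 years → 21 November 2031.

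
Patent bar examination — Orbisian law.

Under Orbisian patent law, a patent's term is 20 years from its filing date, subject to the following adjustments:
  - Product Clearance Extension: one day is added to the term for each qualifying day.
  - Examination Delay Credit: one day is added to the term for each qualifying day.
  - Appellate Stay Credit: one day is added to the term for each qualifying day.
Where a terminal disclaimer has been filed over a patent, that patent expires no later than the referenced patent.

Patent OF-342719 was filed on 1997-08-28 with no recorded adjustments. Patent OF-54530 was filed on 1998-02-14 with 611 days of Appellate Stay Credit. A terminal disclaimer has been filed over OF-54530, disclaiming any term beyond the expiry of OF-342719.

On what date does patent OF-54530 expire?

August 28, 2017

Natural term of OF-54530:
  Base: filing + 20 years → 14 February 2018.
  Appellate Stay Credit: +611 days → 18 October 2019.
Expiry of referenced patent OF-342719:
  Base: filing + 20 years → 28 August 2017.
Terminal disclaimer: OF-54530 expires on the earlier of 18 October 2019 and 28 August 2017.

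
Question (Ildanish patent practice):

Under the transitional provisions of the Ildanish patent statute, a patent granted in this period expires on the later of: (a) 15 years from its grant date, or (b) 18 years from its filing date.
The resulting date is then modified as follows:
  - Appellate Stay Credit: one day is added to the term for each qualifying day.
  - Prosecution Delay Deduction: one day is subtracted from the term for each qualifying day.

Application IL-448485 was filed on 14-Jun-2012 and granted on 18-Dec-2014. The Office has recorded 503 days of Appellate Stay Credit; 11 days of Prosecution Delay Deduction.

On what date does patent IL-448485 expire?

October 19, 2031

(a) grant + 15 years → 18 December 2029.
(b) filing + 18 years → 14 June 2030.
Later of the two: 14 June 2030.
Appellate Stay Credit: +503 days → 30 October 2031.
Prosecution Delay Deduction: −11 days → 19 October 2031.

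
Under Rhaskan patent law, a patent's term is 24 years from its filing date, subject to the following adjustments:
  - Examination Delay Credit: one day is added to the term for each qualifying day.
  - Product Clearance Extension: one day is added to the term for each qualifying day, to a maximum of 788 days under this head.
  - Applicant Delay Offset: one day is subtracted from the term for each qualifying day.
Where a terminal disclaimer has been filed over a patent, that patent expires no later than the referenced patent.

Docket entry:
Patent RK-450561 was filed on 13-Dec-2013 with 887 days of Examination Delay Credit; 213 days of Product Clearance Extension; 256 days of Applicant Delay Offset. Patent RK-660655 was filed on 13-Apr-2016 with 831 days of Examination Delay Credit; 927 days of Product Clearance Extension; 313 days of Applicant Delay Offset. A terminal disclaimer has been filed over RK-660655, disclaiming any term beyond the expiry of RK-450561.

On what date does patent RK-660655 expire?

April 5, 2040

Natural term of RK-660655:
  Base: filing + 24 years → 13 April 2040.
  Examination Delay Credit: +831 days → 23 July 2042.
  Product Clearance Extension: 927 days claimed exceeds the 788-day cap, so +788 days → 18 September 2044.
  Applicant Delay Offset: −313 days → 10 November 2043.
Expiry of referenced patent RK-450561:
  Base: filing + 24 years → 13 December 2037.
  Examination Delay Credit: +887 days → 18 May 2040.
  Product Clearance Extension: 213 days (within the 788-day cap) → +213 days → 17 December 2040.
  Applicant Delay Offset: −256 days → 5 April 2040.
Terminal disclaimer: RK-660655 expires on the earlier of 10 November 2043 and 5 April 2040.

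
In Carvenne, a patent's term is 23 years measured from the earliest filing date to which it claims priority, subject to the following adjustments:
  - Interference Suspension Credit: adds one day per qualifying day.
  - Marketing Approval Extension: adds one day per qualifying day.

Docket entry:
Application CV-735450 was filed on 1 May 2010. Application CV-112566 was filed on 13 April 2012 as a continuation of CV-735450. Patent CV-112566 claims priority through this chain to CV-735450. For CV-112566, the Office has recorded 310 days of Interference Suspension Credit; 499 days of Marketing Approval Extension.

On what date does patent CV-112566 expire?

Earliest priority filing: 1 May 2010.
Base term: 1 May 2010 + 23 years → 1 May 2033.
Interference Suspension Credit: +310 days → 7 March 2034.
Marketing Approval Extension: +499 days → 19 July 2035.

2035-07-19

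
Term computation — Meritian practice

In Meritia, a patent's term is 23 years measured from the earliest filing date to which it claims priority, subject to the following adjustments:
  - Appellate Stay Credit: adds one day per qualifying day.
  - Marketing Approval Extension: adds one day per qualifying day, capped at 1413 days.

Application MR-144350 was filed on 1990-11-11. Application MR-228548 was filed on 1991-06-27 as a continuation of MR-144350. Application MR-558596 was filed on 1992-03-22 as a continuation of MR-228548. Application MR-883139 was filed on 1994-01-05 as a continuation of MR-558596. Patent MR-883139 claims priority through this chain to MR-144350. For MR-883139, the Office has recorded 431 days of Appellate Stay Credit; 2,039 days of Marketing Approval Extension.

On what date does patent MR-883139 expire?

2018-11-29

Earliest priority filing: 11 November 1990.
Base term: 11 November 1990 + 23 years → 11 November 2013.
Appellate Stay Credit: +431 days → 16 January 2015.
Marketing Approval Extension: 2039 days claimed exceeds the 1413-day cap, so +1413 days → 29 November 2018.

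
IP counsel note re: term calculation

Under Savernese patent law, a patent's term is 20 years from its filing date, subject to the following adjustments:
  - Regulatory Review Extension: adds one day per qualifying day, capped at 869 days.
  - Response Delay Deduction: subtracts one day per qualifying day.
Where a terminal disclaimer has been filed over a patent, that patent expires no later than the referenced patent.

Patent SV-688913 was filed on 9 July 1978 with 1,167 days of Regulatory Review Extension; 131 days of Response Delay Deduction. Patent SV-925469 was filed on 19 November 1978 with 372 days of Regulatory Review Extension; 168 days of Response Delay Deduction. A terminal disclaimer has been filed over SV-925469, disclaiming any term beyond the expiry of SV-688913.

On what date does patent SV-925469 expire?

June 11, 1999

Natural term of SV-925469:
  Base: filing + 20 years → 19 November 1998.
  Regulatory Review Extension: 372 days (within the 869-day cap) → +372 days → 26 November 1999.
  Response Delay Deduction: −168 days → 11 June 1999.
Expiry of referenced patent SV-688913:
  Base: filing + 20 years → 9 July 1998.
  Regulatory Review Extension: 1167 days claimed exceeds the 869-day cap, so +869 days → 24 November 2000.
  Response Delay Deduction: −131 days → 16 July 2000.
Terminal disclaimer: SV-925469 expires on the earlier of 11 June 1999 and 16 July 2000.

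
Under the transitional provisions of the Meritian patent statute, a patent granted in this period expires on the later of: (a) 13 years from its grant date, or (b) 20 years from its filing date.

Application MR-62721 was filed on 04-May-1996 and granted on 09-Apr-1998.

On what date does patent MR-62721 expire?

2016-05-04

(a) grant + 13 years → 9 April 2011.
(b) filing + 20 years → 4 May 2016.
Later of the two: 4 May 2016.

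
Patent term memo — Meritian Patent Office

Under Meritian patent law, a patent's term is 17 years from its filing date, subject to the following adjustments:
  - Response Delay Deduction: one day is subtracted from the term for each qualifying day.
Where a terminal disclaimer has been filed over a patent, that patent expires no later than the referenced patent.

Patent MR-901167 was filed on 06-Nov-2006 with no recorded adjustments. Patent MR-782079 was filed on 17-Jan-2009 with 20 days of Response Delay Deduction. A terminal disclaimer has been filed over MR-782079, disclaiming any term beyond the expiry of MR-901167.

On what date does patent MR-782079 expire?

2023-11-06

Natural term of MR-782079:
  Base: filing + 17 years → 17 January 2026.
  Response Delay Deduction: −20 days → 28 December 2025.
Expiry of referenced patent MR-901167:
  Base: filing + 17 years → 6 November 2023.
Terminal disclaimer: MR-782079 expires on the earlier of 28 December 2025 and 6 November 2023.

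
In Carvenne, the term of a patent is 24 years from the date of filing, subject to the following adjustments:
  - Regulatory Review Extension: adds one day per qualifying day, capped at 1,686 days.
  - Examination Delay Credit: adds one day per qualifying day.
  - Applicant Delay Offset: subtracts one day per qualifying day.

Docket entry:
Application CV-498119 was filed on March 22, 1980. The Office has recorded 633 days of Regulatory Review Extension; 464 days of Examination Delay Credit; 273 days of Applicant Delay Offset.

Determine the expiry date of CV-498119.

Base term: filing date + 24 years → 22 March 2004.
Regulatory Review Extension: 633 days (within the 1686-day cap) → +633 days → 15 December 2005.
Examination Delay Credit: +464 days → 24 March 2007.
Applicant Delay Offset: −273 days → 24 June 2006.

June 24, 2006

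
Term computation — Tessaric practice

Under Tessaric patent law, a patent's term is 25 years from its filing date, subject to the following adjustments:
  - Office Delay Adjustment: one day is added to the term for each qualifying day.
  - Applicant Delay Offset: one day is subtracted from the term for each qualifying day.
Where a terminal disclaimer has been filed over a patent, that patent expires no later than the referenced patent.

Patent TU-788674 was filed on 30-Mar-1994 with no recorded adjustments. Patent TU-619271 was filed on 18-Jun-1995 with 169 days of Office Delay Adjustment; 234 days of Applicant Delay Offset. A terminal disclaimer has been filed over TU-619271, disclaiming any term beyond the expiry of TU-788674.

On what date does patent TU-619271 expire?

March 30, 2019

Natural term of TU-619271:
  Base: filing + 25 years → 18 June 2020.
  Office Delay Adjustment: +169 days → 4 December 2020.
  Applicant Delay Offset: −234 days → 14 April 2020.
Expiry of referenced patent TU-788674:
  Base: filing + 25 years → 30 March 2019.
Terminal disclaimer: TU-619271 expires on the earlier of 14 April 2020 and 30 March 2019.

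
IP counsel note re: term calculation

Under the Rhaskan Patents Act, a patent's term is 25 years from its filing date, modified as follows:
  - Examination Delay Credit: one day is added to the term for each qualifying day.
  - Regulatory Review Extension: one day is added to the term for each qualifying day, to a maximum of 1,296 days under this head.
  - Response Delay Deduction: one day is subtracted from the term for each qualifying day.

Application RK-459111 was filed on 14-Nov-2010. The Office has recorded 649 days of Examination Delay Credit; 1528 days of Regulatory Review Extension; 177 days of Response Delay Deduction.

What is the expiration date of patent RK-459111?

September 16, 2040

Base term: filing date + 25 years → 14 November 2035.
Examination Delay Credit: +649 days → 24 August 2037.
Regulatory Review Extension: 1528 days claimed exceeds the 1296-day cap, so +1296 days → 12 March 2041.
Response Delay Deduction: −177 days → 16 September 2040.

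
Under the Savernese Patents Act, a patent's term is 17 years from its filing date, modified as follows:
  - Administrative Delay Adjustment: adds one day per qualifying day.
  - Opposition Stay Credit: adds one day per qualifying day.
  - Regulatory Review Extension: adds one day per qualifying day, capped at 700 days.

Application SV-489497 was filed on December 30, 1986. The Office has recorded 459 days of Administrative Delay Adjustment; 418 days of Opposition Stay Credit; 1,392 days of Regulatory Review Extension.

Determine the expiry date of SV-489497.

Base term: filing date + 17 years → 30 December 2003.
Administrative Delay Adjustment: +459 days → 2 April 2005.
Opposition Stay Credit: +418 days → 25 May 2006.
Regulatory Review Extension: 1392 days claimed exceeds the 700-day cap, so +700 days → 24 April 2008.

April 24, 2008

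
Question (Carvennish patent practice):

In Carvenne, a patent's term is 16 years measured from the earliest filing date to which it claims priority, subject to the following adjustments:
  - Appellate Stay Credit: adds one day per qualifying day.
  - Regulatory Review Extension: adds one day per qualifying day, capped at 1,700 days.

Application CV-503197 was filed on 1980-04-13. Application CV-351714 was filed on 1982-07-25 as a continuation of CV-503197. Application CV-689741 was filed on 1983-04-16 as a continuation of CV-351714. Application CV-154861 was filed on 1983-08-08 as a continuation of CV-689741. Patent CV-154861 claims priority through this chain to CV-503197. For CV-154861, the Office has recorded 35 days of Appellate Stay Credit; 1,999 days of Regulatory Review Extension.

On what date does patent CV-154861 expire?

Earliest priority filing: 13 April 1980.
Base term: 13 April 1980 + 16 years → 13 April 1996.
Appellate Stay Credit: +35 days → 18 May 1996.
Regulatory Review Extension: 1999 days claimed exceeds the 1700-day cap, so +1700 days → 12 January 2001.

January 12, 2001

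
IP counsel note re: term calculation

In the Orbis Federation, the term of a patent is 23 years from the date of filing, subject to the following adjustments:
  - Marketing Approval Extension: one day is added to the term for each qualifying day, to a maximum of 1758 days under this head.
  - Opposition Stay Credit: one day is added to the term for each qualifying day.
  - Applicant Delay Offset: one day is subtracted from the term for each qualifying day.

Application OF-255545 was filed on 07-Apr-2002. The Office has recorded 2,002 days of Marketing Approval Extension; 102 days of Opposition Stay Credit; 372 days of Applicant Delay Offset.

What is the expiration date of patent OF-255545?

May 4, 2029

Base term: filing date + 23 years → 7 April 2025.
Marketing Approval Extension: 2002 days claimed exceeds the 1758-day cap, so +1758 days → 29 January 2030.
Opposition Stay Credit: +102 days → 11 May 2030.
Applicant Delay Offset: −372 days → 4 May 2029.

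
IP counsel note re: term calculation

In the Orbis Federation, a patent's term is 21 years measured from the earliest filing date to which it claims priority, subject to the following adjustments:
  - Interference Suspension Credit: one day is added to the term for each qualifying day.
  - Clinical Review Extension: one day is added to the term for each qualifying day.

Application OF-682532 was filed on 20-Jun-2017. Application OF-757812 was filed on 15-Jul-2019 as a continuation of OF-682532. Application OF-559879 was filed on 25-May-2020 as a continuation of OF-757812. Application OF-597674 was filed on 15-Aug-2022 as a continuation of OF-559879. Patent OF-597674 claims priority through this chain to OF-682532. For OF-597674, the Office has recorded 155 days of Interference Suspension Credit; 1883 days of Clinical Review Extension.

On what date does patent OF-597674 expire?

2044-01-18

Earliest priority filing: 20 June 2017.
Base term: 20 June 2017 + 21 years → 20 June 2038.
Interference Suspension Credit: +155 days → 22 November 2038.
Clinical Review Extension: +1883 days → 18 January 2044.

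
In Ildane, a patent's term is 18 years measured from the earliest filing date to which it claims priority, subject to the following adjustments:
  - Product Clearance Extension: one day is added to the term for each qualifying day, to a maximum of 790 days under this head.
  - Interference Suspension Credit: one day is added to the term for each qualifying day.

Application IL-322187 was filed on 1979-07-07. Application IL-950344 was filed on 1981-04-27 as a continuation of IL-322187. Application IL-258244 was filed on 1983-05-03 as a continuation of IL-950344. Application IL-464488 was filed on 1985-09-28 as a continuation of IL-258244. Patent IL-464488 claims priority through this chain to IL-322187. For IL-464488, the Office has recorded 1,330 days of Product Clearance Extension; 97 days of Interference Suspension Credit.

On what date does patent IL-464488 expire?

Earliest priority filing: 7 July 1979.
Base term: 7 July 1979 + 18 years → 7 July 1997.
Product Clearance Extension: 1330 days claimed exceeds the 790-day cap, so +790 days → 5 September 1999.
Interference Suspension Credit: +97 days → 11 December 1999.

December 11, 1999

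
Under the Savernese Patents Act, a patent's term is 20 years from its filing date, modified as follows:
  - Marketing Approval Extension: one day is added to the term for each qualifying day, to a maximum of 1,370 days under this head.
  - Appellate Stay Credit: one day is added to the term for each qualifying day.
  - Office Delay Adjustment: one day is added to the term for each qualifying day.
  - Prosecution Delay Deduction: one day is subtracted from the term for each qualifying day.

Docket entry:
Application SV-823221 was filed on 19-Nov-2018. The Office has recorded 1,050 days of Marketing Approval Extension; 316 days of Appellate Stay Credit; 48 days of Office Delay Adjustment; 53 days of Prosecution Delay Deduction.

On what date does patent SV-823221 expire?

Base term: filing date + 20 years → 19 November 2038.
Marketing Approval Extension: 1050 days (within the 1370-day cap) → +1050 days → 4 October 2041.
Appellate Stay Credit: +316 days → 16 August 2042.
Office Delay Adjustment: +48 days → 3 October 2042.
Prosecution Delay Deduction: −53 days → 11 August 2042.

August 11, 2042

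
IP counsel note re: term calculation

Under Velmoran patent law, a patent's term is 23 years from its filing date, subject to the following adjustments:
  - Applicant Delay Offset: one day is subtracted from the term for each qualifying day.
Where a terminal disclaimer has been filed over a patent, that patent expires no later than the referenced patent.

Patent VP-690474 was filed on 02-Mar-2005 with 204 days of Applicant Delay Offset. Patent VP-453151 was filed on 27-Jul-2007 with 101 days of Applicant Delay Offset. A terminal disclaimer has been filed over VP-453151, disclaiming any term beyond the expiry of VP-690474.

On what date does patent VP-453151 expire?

Natural term of VP-453151:
  Base: filing + 23 years → 27 July 2030.
  Applicant Delay Offset: −101 days → 17 April 2030.
Expiry of referenced patent VP-690474:
  Base: filing + 23 years → 2 March 2028.
  Applicant Delay Offset: −204 days → 11 August 2027.
Terminal disclaimer: VP-453151 expires on the earlier of 17 April 2030 and 11 August 2027.

August 11, 2027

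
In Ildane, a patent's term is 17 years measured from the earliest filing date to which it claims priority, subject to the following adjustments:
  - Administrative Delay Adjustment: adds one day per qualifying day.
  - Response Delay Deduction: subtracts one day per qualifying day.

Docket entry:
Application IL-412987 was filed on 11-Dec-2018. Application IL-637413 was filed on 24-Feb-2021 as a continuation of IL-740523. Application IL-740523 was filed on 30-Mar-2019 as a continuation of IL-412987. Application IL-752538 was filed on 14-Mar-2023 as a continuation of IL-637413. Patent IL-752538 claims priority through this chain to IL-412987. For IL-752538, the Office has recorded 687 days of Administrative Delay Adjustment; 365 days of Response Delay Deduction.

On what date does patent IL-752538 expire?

October 28, 2036

Earliest priority filing: 11 December 2018.
Base term: 11 December 2018 + 17 years → 11 December 2035.
Administrative Delay Adjustment: +687 days → 28 October 2037.
Response Delay Deduction: −365 days → 28 October 2036.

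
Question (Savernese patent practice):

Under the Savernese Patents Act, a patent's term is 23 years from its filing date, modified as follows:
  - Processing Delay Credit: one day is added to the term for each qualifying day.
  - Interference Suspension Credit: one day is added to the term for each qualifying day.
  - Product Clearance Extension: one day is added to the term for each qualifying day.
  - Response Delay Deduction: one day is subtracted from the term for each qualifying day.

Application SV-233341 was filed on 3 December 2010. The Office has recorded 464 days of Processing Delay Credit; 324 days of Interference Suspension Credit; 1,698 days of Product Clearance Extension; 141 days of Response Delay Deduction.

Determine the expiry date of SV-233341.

Base term: filing date + 23 years → 3 December 2033.
Processing Delay Credit: +464 days → 12 March 2035.
Interference Suspension Credit: +324 days → 30 January 2036.
Product Clearance Extension: +1698 days → 23 September 2040.
Response Delay Deduction: −141 days → 5 May 2040.

May 5, 2040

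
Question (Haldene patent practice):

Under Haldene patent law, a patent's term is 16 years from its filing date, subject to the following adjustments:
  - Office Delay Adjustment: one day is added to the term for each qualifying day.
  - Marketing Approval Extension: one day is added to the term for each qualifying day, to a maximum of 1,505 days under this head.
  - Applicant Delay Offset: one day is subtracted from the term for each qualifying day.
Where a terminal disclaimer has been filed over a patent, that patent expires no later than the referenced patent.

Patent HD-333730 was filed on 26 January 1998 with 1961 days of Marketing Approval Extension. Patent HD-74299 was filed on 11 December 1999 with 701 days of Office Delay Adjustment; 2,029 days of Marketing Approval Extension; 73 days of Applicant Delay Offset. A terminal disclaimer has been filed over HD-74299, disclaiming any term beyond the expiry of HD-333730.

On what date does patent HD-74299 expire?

Natural term of HD-74299:
  Base: filing + 16 years → 11 December 2015.
  Office Delay Adjustment: +701 days → 11 November 2017.
  Marketing Approval Extension: 2029 days claimed exceeds the 1505-day cap, so +1505 days → 25 December 2021.
  Applicant Delay Offset: −73 days → 13 October 2021.
Expiry of referenced patent HD-333730:
  Base: filing + 16 years → 26 January 2014.
  Marketing Approval Extension: 1961 days claimed exceeds the 1505-day cap, so +1505 days → 11 March 2018.
Terminal disclaimer: HD-74299 expires on the earlier of 13 October 2021 and 11 March 2018.

2018-03-11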